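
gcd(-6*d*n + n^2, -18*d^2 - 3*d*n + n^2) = 6*d - n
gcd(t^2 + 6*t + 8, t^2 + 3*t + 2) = t + 2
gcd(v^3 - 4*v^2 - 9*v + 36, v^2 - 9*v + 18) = v - 3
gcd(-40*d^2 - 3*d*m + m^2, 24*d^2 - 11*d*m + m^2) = 8*d - m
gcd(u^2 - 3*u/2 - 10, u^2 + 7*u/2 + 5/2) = u + 5/2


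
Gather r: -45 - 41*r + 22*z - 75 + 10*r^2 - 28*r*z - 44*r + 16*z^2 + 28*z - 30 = 10*r^2 + r*(-28*z - 85) + 16*z^2 + 50*z - 150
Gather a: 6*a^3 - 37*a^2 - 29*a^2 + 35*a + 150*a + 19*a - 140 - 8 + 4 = 6*a^3 - 66*a^2 + 204*a - 144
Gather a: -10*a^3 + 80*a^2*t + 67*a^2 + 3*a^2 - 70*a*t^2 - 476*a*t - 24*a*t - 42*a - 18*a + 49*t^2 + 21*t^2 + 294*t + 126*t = -10*a^3 + a^2*(80*t + 70) + a*(-70*t^2 - 500*t - 60) + 70*t^2 + 420*t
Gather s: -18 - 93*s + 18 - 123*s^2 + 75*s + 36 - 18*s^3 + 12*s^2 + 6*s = -18*s^3 - 111*s^2 - 12*s + 36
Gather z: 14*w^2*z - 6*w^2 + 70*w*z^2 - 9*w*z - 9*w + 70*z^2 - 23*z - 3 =-6*w^2 - 9*w + z^2*(70*w + 70) + z*(14*w^2 - 9*w - 23) - 3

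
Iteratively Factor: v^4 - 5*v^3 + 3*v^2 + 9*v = (v - 3)*(v^3 - 2*v^2 - 3*v) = (v - 3)^2*(v^2 + v) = (v - 3)^2*(v + 1)*(v)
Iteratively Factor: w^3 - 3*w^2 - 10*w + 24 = (w - 2)*(w^2 - w - 12) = (w - 2)*(w + 3)*(w - 4)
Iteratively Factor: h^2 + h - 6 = (h - 2)*(h + 3)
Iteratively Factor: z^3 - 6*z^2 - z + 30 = (z - 3)*(z^2 - 3*z - 10) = (z - 5)*(z - 3)*(z + 2)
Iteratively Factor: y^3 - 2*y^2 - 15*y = (y + 3)*(y^2 - 5*y) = (y - 5)*(y + 3)*(y)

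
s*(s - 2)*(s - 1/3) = s^3 - 7*s^2/3 + 2*s/3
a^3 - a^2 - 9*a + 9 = (a - 3)*(a - 1)*(a + 3)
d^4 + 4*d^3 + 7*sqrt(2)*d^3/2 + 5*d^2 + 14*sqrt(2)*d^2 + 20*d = d*(d + 4)*(d + sqrt(2))*(d + 5*sqrt(2)/2)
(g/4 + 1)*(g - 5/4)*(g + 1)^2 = g^4/4 + 19*g^3/16 + 3*g^2/8 - 29*g/16 - 5/4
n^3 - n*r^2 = n*(n - r)*(n + r)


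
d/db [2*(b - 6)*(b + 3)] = 4*b - 6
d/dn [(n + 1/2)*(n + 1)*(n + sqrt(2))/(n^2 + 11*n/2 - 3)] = (4*n^4 + 44*n^3 - 5*n^2 + 16*sqrt(2)*n^2 - 28*sqrt(2)*n - 36*n - 29*sqrt(2) - 6)/(4*n^4 + 44*n^3 + 97*n^2 - 132*n + 36)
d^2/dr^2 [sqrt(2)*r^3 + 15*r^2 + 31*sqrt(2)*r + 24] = 6*sqrt(2)*r + 30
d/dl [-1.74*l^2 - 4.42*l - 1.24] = -3.48*l - 4.42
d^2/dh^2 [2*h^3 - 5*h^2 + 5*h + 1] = 12*h - 10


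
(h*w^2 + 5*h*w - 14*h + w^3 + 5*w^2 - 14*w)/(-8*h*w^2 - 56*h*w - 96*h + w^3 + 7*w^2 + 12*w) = (-h*w^2 - 5*h*w + 14*h - w^3 - 5*w^2 + 14*w)/(8*h*w^2 + 56*h*w + 96*h - w^3 - 7*w^2 - 12*w)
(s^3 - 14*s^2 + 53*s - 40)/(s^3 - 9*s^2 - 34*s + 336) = (s^2 - 6*s + 5)/(s^2 - s - 42)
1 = 1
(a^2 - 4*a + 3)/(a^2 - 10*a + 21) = (a - 1)/(a - 7)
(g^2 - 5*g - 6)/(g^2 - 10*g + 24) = (g + 1)/(g - 4)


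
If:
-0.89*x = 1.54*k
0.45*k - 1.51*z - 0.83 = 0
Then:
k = 3.35555555555556*z + 1.84444444444444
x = -5.80624219725343*z - 3.19151061173533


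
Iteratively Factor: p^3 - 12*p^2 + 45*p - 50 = (p - 5)*(p^2 - 7*p + 10) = (p - 5)^2*(p - 2)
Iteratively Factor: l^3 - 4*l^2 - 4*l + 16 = (l + 2)*(l^2 - 6*l + 8) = (l - 4)*(l + 2)*(l - 2)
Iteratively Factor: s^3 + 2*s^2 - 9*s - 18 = (s + 3)*(s^2 - s - 6) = (s + 2)*(s + 3)*(s - 3)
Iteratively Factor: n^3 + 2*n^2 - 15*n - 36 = (n - 4)*(n^2 + 6*n + 9) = (n - 4)*(n + 3)*(n + 3)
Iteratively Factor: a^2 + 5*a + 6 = (a + 3)*(a + 2)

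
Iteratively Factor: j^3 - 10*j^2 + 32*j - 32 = (j - 2)*(j^2 - 8*j + 16) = (j - 4)*(j - 2)*(j - 4)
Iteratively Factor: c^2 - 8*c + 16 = (c - 4)*(c - 4)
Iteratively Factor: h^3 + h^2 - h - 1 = (h + 1)*(h^2 - 1) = (h - 1)*(h + 1)*(h + 1)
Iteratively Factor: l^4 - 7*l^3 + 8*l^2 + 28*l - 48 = (l + 2)*(l^3 - 9*l^2 + 26*l - 24) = (l - 3)*(l + 2)*(l^2 - 6*l + 8) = (l - 4)*(l - 3)*(l + 2)*(l - 2)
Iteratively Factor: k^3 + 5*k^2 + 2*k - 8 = (k + 2)*(k^2 + 3*k - 4) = (k + 2)*(k + 4)*(k - 1)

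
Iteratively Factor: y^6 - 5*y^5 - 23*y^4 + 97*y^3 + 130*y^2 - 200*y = (y + 2)*(y^5 - 7*y^4 - 9*y^3 + 115*y^2 - 100*y) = (y - 5)*(y + 2)*(y^4 - 2*y^3 - 19*y^2 + 20*y) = (y - 5)*(y - 1)*(y + 2)*(y^3 - y^2 - 20*y) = (y - 5)^2*(y - 1)*(y + 2)*(y^2 + 4*y) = y*(y - 5)^2*(y - 1)*(y + 2)*(y + 4)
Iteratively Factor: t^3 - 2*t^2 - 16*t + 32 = (t - 2)*(t^2 - 16) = (t - 2)*(t + 4)*(t - 4)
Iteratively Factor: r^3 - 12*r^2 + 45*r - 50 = (r - 5)*(r^2 - 7*r + 10) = (r - 5)*(r - 2)*(r - 5)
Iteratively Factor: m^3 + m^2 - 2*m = (m)*(m^2 + m - 2) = m*(m + 2)*(m - 1)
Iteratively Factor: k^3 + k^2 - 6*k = (k + 3)*(k^2 - 2*k) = (k - 2)*(k + 3)*(k)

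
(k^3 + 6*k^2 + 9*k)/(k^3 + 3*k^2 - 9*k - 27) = k/(k - 3)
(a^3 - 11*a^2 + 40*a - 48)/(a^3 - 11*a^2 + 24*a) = (a^2 - 8*a + 16)/(a*(a - 8))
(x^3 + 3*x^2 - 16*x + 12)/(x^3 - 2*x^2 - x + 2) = (x + 6)/(x + 1)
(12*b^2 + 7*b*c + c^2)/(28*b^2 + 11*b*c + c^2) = (3*b + c)/(7*b + c)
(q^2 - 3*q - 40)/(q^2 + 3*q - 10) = (q - 8)/(q - 2)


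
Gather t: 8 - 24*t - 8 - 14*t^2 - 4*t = -14*t^2 - 28*t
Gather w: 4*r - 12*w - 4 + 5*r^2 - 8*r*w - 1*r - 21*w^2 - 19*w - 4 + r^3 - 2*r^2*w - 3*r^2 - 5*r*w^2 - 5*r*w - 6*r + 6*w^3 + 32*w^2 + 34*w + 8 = r^3 + 2*r^2 - 3*r + 6*w^3 + w^2*(11 - 5*r) + w*(-2*r^2 - 13*r + 3)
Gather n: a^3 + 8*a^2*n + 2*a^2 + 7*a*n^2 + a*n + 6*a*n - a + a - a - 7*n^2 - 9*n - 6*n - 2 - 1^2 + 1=a^3 + 2*a^2 - a + n^2*(7*a - 7) + n*(8*a^2 + 7*a - 15) - 2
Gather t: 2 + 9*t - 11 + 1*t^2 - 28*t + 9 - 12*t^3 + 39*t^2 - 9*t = -12*t^3 + 40*t^2 - 28*t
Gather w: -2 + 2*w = 2*w - 2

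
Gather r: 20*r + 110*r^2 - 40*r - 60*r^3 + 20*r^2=-60*r^3 + 130*r^2 - 20*r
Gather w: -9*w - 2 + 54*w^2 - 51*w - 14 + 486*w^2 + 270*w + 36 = 540*w^2 + 210*w + 20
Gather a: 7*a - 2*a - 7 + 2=5*a - 5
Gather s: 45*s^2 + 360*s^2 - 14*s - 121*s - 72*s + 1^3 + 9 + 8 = 405*s^2 - 207*s + 18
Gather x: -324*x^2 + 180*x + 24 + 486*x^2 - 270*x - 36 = 162*x^2 - 90*x - 12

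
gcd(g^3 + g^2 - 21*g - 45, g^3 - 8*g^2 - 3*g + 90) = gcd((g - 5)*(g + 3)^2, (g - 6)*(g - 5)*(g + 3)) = g^2 - 2*g - 15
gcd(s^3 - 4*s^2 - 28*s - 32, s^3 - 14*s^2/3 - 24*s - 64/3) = s^2 - 6*s - 16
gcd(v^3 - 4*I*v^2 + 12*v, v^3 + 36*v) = v^2 - 6*I*v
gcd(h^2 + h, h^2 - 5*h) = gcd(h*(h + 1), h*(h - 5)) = h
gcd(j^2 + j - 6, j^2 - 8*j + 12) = j - 2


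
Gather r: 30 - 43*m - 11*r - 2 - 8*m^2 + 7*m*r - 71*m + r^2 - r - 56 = -8*m^2 - 114*m + r^2 + r*(7*m - 12) - 28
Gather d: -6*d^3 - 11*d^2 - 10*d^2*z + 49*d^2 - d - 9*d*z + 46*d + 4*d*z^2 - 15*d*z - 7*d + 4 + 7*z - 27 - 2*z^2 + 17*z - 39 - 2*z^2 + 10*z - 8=-6*d^3 + d^2*(38 - 10*z) + d*(4*z^2 - 24*z + 38) - 4*z^2 + 34*z - 70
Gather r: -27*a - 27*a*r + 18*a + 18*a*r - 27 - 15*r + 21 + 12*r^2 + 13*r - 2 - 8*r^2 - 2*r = -9*a + 4*r^2 + r*(-9*a - 4) - 8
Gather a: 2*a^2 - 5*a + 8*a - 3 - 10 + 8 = 2*a^2 + 3*a - 5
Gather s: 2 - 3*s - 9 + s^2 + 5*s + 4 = s^2 + 2*s - 3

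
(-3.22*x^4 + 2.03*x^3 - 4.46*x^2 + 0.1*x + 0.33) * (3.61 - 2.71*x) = 8.7262*x^5 - 17.1255*x^4 + 19.4149*x^3 - 16.3716*x^2 - 0.5333*x + 1.1913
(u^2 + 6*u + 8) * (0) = 0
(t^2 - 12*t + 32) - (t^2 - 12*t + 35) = -3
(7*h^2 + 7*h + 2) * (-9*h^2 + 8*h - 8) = -63*h^4 - 7*h^3 - 18*h^2 - 40*h - 16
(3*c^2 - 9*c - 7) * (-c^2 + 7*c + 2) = -3*c^4 + 30*c^3 - 50*c^2 - 67*c - 14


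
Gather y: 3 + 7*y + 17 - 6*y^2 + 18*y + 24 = -6*y^2 + 25*y + 44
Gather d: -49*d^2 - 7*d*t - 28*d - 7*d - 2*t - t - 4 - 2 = -49*d^2 + d*(-7*t - 35) - 3*t - 6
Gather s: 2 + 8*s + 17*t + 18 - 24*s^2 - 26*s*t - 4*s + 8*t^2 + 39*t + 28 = -24*s^2 + s*(4 - 26*t) + 8*t^2 + 56*t + 48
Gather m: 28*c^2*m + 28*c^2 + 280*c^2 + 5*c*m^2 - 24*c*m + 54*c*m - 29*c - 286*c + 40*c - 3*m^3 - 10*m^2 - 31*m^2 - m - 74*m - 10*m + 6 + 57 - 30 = 308*c^2 - 275*c - 3*m^3 + m^2*(5*c - 41) + m*(28*c^2 + 30*c - 85) + 33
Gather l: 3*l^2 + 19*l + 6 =3*l^2 + 19*l + 6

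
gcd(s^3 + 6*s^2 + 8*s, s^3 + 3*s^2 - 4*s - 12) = s + 2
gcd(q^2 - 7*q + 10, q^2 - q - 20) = q - 5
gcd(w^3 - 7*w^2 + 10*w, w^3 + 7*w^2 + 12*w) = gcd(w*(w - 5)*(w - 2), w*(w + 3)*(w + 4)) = w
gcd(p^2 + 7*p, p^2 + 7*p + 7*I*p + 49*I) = p + 7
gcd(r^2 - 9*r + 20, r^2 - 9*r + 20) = r^2 - 9*r + 20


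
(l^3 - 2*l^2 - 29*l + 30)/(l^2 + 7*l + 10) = (l^2 - 7*l + 6)/(l + 2)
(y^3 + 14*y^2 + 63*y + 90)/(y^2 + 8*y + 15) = y + 6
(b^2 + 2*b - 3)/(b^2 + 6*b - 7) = (b + 3)/(b + 7)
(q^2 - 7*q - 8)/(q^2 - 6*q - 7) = (q - 8)/(q - 7)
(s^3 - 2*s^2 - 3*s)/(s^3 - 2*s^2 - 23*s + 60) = s*(s + 1)/(s^2 + s - 20)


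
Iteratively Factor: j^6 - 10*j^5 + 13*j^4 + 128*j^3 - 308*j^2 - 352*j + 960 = (j + 3)*(j^5 - 13*j^4 + 52*j^3 - 28*j^2 - 224*j + 320) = (j - 4)*(j + 3)*(j^4 - 9*j^3 + 16*j^2 + 36*j - 80) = (j - 4)^2*(j + 3)*(j^3 - 5*j^2 - 4*j + 20) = (j - 4)^2*(j + 2)*(j + 3)*(j^2 - 7*j + 10) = (j - 5)*(j - 4)^2*(j + 2)*(j + 3)*(j - 2)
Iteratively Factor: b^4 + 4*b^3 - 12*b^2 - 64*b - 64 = (b + 2)*(b^3 + 2*b^2 - 16*b - 32) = (b - 4)*(b + 2)*(b^2 + 6*b + 8) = (b - 4)*(b + 2)^2*(b + 4)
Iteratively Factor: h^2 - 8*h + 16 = (h - 4)*(h - 4)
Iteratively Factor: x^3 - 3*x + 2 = (x + 2)*(x^2 - 2*x + 1) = (x - 1)*(x + 2)*(x - 1)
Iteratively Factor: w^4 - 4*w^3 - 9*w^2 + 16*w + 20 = (w + 2)*(w^3 - 6*w^2 + 3*w + 10) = (w + 1)*(w + 2)*(w^2 - 7*w + 10) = (w - 5)*(w + 1)*(w + 2)*(w - 2)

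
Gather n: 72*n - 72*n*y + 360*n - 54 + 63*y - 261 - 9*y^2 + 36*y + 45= n*(432 - 72*y) - 9*y^2 + 99*y - 270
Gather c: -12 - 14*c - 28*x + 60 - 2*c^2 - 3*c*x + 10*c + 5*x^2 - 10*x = -2*c^2 + c*(-3*x - 4) + 5*x^2 - 38*x + 48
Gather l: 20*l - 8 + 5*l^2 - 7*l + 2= 5*l^2 + 13*l - 6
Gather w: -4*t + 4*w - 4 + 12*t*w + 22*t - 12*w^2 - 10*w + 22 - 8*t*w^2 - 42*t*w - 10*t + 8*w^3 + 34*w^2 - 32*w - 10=8*t + 8*w^3 + w^2*(22 - 8*t) + w*(-30*t - 38) + 8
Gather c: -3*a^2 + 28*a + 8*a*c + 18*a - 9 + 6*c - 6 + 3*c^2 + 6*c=-3*a^2 + 46*a + 3*c^2 + c*(8*a + 12) - 15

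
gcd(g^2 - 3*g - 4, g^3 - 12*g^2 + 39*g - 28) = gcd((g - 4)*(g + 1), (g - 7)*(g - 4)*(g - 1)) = g - 4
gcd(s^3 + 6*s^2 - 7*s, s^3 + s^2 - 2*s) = s^2 - s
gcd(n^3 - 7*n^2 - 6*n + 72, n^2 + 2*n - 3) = n + 3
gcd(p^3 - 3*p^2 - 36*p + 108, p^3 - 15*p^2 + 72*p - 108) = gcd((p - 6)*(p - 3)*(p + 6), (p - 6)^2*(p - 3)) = p^2 - 9*p + 18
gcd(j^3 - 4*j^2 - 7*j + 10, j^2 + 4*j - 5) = j - 1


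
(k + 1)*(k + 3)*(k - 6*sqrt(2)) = k^3 - 6*sqrt(2)*k^2 + 4*k^2 - 24*sqrt(2)*k + 3*k - 18*sqrt(2)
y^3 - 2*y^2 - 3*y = y*(y - 3)*(y + 1)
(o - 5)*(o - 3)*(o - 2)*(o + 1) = o^4 - 9*o^3 + 21*o^2 + o - 30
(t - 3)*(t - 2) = t^2 - 5*t + 6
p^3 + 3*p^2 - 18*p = p*(p - 3)*(p + 6)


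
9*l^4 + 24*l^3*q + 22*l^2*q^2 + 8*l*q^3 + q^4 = (l + q)^2*(3*l + q)^2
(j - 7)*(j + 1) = j^2 - 6*j - 7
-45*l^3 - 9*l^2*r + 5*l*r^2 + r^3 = (-3*l + r)*(3*l + r)*(5*l + r)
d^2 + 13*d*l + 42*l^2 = (d + 6*l)*(d + 7*l)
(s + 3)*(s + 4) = s^2 + 7*s + 12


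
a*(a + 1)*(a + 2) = a^3 + 3*a^2 + 2*a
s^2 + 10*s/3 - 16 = (s - 8/3)*(s + 6)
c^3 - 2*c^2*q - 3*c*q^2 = c*(c - 3*q)*(c + q)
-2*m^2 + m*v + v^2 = (-m + v)*(2*m + v)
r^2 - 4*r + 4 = (r - 2)^2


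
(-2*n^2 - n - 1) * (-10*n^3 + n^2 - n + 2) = 20*n^5 + 8*n^4 + 11*n^3 - 4*n^2 - n - 2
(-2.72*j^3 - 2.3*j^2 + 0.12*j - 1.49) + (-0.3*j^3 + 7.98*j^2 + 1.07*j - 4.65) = -3.02*j^3 + 5.68*j^2 + 1.19*j - 6.14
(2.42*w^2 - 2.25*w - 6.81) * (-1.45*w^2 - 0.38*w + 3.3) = -3.509*w^4 + 2.3429*w^3 + 18.7155*w^2 - 4.8372*w - 22.473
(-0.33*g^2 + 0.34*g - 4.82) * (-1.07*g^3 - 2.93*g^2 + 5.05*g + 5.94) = 0.3531*g^5 + 0.6031*g^4 + 2.4947*g^3 + 13.8794*g^2 - 22.3214*g - 28.6308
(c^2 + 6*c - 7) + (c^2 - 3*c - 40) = 2*c^2 + 3*c - 47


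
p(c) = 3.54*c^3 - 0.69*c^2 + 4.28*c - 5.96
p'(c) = 10.62*c^2 - 1.38*c + 4.28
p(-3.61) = -196.95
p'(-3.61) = 147.66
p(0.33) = -4.50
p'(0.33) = 4.98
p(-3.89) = -241.43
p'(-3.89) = 170.35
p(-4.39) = -337.55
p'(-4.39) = 215.01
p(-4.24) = -306.35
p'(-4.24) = 201.05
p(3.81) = 196.12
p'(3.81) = 153.18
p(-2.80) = -101.06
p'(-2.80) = 91.40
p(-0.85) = -12.27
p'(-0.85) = 13.13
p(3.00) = 96.25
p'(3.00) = 95.72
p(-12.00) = -6273.80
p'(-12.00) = 1550.12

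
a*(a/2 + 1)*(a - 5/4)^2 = a^4/2 - a^3/4 - 55*a^2/32 + 25*a/16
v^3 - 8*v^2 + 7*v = v*(v - 7)*(v - 1)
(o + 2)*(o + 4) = o^2 + 6*o + 8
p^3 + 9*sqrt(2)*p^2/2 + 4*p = p*(p + sqrt(2)/2)*(p + 4*sqrt(2))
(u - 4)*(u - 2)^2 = u^3 - 8*u^2 + 20*u - 16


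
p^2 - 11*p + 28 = (p - 7)*(p - 4)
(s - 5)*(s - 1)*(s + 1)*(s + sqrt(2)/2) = s^4 - 5*s^3 + sqrt(2)*s^3/2 - 5*sqrt(2)*s^2/2 - s^2 - sqrt(2)*s/2 + 5*s + 5*sqrt(2)/2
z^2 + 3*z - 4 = (z - 1)*(z + 4)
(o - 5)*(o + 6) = o^2 + o - 30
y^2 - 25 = (y - 5)*(y + 5)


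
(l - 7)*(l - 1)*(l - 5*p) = l^3 - 5*l^2*p - 8*l^2 + 40*l*p + 7*l - 35*p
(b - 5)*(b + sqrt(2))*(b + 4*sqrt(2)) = b^3 - 5*b^2 + 5*sqrt(2)*b^2 - 25*sqrt(2)*b + 8*b - 40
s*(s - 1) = s^2 - s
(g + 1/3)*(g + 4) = g^2 + 13*g/3 + 4/3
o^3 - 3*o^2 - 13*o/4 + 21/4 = (o - 7/2)*(o - 1)*(o + 3/2)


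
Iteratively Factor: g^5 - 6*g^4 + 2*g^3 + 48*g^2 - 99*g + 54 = (g - 2)*(g^4 - 4*g^3 - 6*g^2 + 36*g - 27) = (g - 2)*(g + 3)*(g^3 - 7*g^2 + 15*g - 9) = (g - 3)*(g - 2)*(g + 3)*(g^2 - 4*g + 3) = (g - 3)^2*(g - 2)*(g + 3)*(g - 1)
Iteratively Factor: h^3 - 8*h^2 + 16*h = (h - 4)*(h^2 - 4*h) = h*(h - 4)*(h - 4)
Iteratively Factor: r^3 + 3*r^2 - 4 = (r + 2)*(r^2 + r - 2) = (r - 1)*(r + 2)*(r + 2)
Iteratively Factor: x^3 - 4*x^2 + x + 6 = (x - 3)*(x^2 - x - 2) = (x - 3)*(x - 2)*(x + 1)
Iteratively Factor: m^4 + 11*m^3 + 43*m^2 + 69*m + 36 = (m + 3)*(m^3 + 8*m^2 + 19*m + 12) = (m + 3)*(m + 4)*(m^2 + 4*m + 3) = (m + 3)^2*(m + 4)*(m + 1)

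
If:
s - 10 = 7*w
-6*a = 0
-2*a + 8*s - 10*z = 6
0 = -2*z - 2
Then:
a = 0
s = -1/2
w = -3/2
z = -1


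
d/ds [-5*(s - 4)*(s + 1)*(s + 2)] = -15*s^2 + 10*s + 50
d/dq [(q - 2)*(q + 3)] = 2*q + 1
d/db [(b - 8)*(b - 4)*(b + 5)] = 3*b^2 - 14*b - 28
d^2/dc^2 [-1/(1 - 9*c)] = 162/(9*c - 1)^3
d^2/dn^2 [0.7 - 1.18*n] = 0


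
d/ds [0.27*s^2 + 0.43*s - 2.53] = 0.54*s + 0.43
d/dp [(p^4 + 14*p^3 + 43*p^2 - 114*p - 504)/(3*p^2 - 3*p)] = (2*p^5 + 11*p^4 - 28*p^3 + 71*p^2 + 1008*p - 504)/(3*p^2*(p^2 - 2*p + 1))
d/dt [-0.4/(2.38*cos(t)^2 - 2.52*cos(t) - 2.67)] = (1.008 - 1.904*cos(t))*sin(t)/(-2.38*cos(t)^2 + 2.52*cos(t) + 2.67)^2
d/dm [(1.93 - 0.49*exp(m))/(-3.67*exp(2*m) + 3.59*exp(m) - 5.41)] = (-1.7983*exp(2*m) + 14.1662*exp(m) - 4.2778)*exp(m)/(13.4689*exp(4*m) - 26.3506*exp(3*m) + 52.5975*exp(2*m) - 38.8438*exp(m) + 29.2681)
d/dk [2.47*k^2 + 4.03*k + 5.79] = 4.94*k + 4.03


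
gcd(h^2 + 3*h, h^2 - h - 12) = h + 3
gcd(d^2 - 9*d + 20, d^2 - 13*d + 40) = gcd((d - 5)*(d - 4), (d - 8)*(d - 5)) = d - 5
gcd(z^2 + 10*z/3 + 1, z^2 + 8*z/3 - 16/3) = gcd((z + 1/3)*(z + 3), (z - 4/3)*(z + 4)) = 1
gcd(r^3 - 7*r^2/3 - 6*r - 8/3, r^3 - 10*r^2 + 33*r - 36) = r - 4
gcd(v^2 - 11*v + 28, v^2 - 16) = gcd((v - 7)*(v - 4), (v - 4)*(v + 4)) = v - 4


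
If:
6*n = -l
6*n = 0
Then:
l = 0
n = 0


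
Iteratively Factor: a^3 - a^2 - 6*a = (a + 2)*(a^2 - 3*a) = (a - 3)*(a + 2)*(a)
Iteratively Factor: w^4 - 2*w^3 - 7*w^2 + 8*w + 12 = (w + 1)*(w^3 - 3*w^2 - 4*w + 12) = (w - 2)*(w + 1)*(w^2 - w - 6) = (w - 2)*(w + 1)*(w + 2)*(w - 3)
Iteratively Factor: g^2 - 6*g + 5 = (g - 5)*(g - 1)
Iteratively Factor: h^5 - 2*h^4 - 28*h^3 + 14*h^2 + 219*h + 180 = (h + 1)*(h^4 - 3*h^3 - 25*h^2 + 39*h + 180) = (h + 1)*(h + 3)*(h^3 - 6*h^2 - 7*h + 60) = (h - 5)*(h + 1)*(h + 3)*(h^2 - h - 12) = (h - 5)*(h + 1)*(h + 3)^2*(h - 4)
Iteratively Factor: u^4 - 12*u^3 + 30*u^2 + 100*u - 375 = (u + 3)*(u^3 - 15*u^2 + 75*u - 125) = (u - 5)*(u + 3)*(u^2 - 10*u + 25) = (u - 5)^2*(u + 3)*(u - 5)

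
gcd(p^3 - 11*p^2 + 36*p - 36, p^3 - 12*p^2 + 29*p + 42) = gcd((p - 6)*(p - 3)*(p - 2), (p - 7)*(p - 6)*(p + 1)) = p - 6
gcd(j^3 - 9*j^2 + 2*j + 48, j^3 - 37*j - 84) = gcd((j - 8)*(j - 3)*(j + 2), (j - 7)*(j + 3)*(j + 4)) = 1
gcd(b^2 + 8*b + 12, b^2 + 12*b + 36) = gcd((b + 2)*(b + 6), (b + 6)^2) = b + 6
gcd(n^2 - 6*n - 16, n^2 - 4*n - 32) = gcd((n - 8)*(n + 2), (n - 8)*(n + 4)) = n - 8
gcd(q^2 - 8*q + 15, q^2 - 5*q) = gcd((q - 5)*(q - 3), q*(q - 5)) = q - 5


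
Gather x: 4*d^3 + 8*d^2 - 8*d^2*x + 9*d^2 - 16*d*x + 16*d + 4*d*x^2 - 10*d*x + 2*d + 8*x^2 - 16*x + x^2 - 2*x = 4*d^3 + 17*d^2 + 18*d + x^2*(4*d + 9) + x*(-8*d^2 - 26*d - 18)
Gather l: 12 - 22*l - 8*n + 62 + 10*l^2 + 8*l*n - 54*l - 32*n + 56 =10*l^2 + l*(8*n - 76) - 40*n + 130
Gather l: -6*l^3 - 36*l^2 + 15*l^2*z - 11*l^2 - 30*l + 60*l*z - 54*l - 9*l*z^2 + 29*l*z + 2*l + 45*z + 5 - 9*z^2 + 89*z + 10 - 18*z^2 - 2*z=-6*l^3 + l^2*(15*z - 47) + l*(-9*z^2 + 89*z - 82) - 27*z^2 + 132*z + 15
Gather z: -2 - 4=-6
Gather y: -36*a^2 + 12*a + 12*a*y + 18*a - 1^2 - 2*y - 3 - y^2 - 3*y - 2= -36*a^2 + 30*a - y^2 + y*(12*a - 5) - 6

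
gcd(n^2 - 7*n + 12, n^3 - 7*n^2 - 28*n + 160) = n - 4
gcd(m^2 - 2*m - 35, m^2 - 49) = m - 7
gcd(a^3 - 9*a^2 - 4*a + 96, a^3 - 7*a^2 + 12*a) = a - 4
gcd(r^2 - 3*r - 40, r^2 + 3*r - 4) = 1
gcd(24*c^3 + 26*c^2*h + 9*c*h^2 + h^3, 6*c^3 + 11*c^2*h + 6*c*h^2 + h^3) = 6*c^2 + 5*c*h + h^2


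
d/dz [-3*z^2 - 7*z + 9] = -6*z - 7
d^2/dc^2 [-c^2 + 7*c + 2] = -2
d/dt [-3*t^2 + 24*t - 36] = 24 - 6*t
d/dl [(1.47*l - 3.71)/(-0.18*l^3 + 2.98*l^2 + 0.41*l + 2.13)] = (0.5292*l^3 - 6.384*l^2 + 22.1116*l + 4.6522)/(0.0324*l^6 - 1.0728*l^5 + 8.7328*l^4 + 1.6768*l^3 + 12.8629*l^2 + 1.7466*l + 4.5369)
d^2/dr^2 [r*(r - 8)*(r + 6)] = 6*r - 4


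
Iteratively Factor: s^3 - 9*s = (s + 3)*(s^2 - 3*s) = (s - 3)*(s + 3)*(s)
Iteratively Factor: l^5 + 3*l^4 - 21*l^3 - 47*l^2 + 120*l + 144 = (l - 3)*(l^4 + 6*l^3 - 3*l^2 - 56*l - 48) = (l - 3)*(l + 1)*(l^3 + 5*l^2 - 8*l - 48) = (l - 3)*(l + 1)*(l + 4)*(l^2 + l - 12) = (l - 3)^2*(l + 1)*(l + 4)*(l + 4)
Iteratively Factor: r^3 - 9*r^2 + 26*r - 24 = (r - 3)*(r^2 - 6*r + 8) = (r - 4)*(r - 3)*(r - 2)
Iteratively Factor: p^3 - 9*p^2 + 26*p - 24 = (p - 2)*(p^2 - 7*p + 12) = (p - 4)*(p - 2)*(p - 3)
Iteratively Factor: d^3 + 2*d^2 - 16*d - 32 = (d - 4)*(d^2 + 6*d + 8) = (d - 4)*(d + 2)*(d + 4)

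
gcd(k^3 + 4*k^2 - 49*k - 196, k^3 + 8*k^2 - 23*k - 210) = k + 7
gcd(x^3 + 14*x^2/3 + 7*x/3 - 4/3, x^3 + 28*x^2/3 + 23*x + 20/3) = x + 4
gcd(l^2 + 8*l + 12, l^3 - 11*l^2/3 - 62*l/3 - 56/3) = l + 2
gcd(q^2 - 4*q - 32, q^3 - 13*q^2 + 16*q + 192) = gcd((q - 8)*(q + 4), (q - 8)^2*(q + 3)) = q - 8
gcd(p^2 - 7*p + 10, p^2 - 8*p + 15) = p - 5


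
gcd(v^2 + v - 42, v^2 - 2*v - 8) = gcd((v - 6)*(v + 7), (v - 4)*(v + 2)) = 1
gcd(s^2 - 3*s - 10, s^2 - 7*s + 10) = s - 5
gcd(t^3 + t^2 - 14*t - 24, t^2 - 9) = t + 3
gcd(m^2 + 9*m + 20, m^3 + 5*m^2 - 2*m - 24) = m + 4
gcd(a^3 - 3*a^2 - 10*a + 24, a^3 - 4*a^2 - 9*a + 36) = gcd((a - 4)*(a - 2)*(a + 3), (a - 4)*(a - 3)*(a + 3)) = a^2 - a - 12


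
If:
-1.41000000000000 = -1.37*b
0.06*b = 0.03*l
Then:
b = 1.03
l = 2.06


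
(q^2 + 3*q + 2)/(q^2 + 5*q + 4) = (q + 2)/(q + 4)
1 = 1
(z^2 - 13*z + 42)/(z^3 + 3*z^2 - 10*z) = (z^2 - 13*z + 42)/(z*(z^2 + 3*z - 10))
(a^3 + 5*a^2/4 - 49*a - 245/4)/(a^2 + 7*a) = a - 23/4 - 35/(4*a)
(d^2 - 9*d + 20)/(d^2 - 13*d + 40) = (d - 4)/(d - 8)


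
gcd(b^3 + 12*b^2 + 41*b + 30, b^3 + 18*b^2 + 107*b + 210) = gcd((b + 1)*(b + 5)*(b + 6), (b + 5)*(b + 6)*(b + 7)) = b^2 + 11*b + 30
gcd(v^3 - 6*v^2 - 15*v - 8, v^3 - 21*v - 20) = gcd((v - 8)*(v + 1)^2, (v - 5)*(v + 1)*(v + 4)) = v + 1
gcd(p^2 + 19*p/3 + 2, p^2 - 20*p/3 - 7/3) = p + 1/3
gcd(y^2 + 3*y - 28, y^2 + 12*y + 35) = y + 7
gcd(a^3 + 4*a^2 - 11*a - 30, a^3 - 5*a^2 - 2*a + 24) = a^2 - a - 6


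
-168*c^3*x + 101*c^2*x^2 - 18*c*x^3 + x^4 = x*(-8*c + x)*(-7*c + x)*(-3*c + x)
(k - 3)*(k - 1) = k^2 - 4*k + 3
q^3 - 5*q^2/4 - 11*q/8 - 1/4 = (q - 2)*(q + 1/4)*(q + 1/2)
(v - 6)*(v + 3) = v^2 - 3*v - 18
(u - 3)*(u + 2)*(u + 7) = u^3 + 6*u^2 - 13*u - 42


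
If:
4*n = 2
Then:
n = 1/2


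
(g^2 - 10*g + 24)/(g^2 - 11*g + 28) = (g - 6)/(g - 7)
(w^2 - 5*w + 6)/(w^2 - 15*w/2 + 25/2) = 2*(w^2 - 5*w + 6)/(2*w^2 - 15*w + 25)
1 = 1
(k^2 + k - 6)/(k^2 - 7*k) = (k^2 + k - 6)/(k*(k - 7))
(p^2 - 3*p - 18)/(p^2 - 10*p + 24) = (p + 3)/(p - 4)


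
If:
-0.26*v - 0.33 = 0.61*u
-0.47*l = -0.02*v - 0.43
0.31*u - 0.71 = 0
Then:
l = 0.63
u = 2.29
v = -6.64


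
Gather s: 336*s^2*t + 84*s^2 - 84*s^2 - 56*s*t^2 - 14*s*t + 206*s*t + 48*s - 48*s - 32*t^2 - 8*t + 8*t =336*s^2*t + s*(-56*t^2 + 192*t) - 32*t^2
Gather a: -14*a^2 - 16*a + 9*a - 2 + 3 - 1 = -14*a^2 - 7*a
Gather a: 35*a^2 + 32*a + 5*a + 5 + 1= 35*a^2 + 37*a + 6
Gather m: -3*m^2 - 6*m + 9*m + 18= -3*m^2 + 3*m + 18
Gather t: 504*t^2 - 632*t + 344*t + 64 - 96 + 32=504*t^2 - 288*t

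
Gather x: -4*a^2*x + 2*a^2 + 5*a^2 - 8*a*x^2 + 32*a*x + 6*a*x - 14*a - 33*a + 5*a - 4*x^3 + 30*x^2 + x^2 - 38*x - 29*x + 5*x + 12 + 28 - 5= 7*a^2 - 42*a - 4*x^3 + x^2*(31 - 8*a) + x*(-4*a^2 + 38*a - 62) + 35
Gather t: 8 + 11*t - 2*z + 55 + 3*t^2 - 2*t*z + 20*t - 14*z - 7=3*t^2 + t*(31 - 2*z) - 16*z + 56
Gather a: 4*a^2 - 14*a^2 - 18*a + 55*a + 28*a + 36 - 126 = -10*a^2 + 65*a - 90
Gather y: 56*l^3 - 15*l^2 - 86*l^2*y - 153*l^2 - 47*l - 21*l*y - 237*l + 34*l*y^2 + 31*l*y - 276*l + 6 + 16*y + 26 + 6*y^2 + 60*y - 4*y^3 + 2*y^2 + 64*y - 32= 56*l^3 - 168*l^2 - 560*l - 4*y^3 + y^2*(34*l + 8) + y*(-86*l^2 + 10*l + 140)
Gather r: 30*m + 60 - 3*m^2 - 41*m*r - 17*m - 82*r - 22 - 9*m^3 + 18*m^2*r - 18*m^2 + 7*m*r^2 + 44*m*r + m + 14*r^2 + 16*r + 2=-9*m^3 - 21*m^2 + 14*m + r^2*(7*m + 14) + r*(18*m^2 + 3*m - 66) + 40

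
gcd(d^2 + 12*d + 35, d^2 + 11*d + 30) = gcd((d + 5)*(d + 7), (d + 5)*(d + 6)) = d + 5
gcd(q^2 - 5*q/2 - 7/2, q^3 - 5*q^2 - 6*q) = q + 1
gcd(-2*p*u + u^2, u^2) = u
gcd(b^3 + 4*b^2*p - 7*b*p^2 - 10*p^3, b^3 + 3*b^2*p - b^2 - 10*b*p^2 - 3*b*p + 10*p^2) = -b^2 - 3*b*p + 10*p^2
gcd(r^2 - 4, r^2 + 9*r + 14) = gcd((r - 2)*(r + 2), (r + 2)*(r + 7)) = r + 2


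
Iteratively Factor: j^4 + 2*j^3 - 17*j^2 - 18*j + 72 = (j + 4)*(j^3 - 2*j^2 - 9*j + 18) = (j + 3)*(j + 4)*(j^2 - 5*j + 6) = (j - 3)*(j + 3)*(j + 4)*(j - 2)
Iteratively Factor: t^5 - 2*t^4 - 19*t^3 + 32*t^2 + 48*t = (t + 1)*(t^4 - 3*t^3 - 16*t^2 + 48*t) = (t - 4)*(t + 1)*(t^3 + t^2 - 12*t) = t*(t - 4)*(t + 1)*(t^2 + t - 12) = t*(t - 4)*(t - 3)*(t + 1)*(t + 4)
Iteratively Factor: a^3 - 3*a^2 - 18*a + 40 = (a + 4)*(a^2 - 7*a + 10) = (a - 2)*(a + 4)*(a - 5)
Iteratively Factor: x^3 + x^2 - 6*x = (x + 3)*(x^2 - 2*x) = x*(x + 3)*(x - 2)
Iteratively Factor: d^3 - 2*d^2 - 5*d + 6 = (d - 1)*(d^2 - d - 6) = (d - 3)*(d - 1)*(d + 2)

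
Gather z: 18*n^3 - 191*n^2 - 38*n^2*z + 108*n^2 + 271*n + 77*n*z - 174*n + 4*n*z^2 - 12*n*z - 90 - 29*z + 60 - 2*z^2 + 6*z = 18*n^3 - 83*n^2 + 97*n + z^2*(4*n - 2) + z*(-38*n^2 + 65*n - 23) - 30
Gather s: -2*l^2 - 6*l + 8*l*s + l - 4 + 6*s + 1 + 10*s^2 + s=-2*l^2 - 5*l + 10*s^2 + s*(8*l + 7) - 3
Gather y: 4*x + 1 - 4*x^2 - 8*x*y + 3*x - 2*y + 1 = -4*x^2 + 7*x + y*(-8*x - 2) + 2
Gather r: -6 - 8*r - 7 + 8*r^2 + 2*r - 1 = 8*r^2 - 6*r - 14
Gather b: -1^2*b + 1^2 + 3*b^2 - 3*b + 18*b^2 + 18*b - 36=21*b^2 + 14*b - 35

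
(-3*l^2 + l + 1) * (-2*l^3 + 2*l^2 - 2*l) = 6*l^5 - 8*l^4 + 6*l^3 - 2*l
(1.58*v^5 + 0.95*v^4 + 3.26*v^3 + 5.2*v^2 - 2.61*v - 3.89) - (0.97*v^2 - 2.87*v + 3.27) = 1.58*v^5 + 0.95*v^4 + 3.26*v^3 + 4.23*v^2 + 0.26*v - 7.16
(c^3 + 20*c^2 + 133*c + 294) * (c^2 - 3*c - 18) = c^5 + 17*c^4 + 55*c^3 - 465*c^2 - 3276*c - 5292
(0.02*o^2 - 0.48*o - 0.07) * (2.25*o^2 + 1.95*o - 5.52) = 0.045*o^4 - 1.041*o^3 - 1.2039*o^2 + 2.5131*o + 0.3864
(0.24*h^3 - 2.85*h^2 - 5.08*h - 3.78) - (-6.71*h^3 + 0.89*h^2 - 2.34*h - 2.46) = 6.95*h^3 - 3.74*h^2 - 2.74*h - 1.32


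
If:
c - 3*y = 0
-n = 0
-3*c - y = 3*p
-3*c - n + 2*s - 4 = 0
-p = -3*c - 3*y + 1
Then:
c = 9/46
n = 0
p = -5/23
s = 211/92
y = 3/46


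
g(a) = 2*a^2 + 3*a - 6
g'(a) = 4*a + 3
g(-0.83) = -7.11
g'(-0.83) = -0.32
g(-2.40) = -1.68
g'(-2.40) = -6.60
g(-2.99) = 2.91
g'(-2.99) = -8.96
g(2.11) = 9.23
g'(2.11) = 11.44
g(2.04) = 8.44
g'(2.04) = 11.16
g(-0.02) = -6.06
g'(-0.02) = 2.92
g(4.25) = 42.88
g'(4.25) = 20.00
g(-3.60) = 9.12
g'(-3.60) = -11.40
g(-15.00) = 399.00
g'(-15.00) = -57.00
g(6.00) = 84.00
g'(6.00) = 27.00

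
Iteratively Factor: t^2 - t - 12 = (t - 4)*(t + 3)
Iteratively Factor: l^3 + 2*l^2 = (l)*(l^2 + 2*l) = l*(l + 2)*(l)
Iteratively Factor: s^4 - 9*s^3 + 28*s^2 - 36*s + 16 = (s - 1)*(s^3 - 8*s^2 + 20*s - 16) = (s - 4)*(s - 1)*(s^2 - 4*s + 4) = (s - 4)*(s - 2)*(s - 1)*(s - 2)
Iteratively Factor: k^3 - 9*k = (k - 3)*(k^2 + 3*k) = (k - 3)*(k + 3)*(k)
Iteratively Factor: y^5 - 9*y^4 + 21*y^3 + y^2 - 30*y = (y)*(y^4 - 9*y^3 + 21*y^2 + y - 30) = y*(y - 2)*(y^3 - 7*y^2 + 7*y + 15) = y*(y - 2)*(y + 1)*(y^2 - 8*y + 15) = y*(y - 5)*(y - 2)*(y + 1)*(y - 3)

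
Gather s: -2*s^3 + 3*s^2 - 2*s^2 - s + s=-2*s^3 + s^2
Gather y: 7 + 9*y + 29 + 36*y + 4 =45*y + 40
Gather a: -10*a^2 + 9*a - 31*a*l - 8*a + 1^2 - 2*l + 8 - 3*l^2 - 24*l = -10*a^2 + a*(1 - 31*l) - 3*l^2 - 26*l + 9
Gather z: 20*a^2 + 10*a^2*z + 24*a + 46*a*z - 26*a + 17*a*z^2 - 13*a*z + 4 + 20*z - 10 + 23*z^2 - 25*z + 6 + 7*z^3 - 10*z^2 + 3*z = 20*a^2 - 2*a + 7*z^3 + z^2*(17*a + 13) + z*(10*a^2 + 33*a - 2)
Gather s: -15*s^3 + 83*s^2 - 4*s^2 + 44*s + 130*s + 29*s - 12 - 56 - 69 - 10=-15*s^3 + 79*s^2 + 203*s - 147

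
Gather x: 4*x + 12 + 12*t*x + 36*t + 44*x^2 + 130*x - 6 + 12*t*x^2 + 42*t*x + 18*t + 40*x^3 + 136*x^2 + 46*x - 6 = 54*t + 40*x^3 + x^2*(12*t + 180) + x*(54*t + 180)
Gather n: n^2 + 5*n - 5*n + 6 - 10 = n^2 - 4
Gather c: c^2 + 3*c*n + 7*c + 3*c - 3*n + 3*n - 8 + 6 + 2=c^2 + c*(3*n + 10)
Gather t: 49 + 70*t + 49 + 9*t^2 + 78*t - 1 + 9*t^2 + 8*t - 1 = 18*t^2 + 156*t + 96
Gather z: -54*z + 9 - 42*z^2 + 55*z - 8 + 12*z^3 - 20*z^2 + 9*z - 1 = 12*z^3 - 62*z^2 + 10*z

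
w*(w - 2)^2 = w^3 - 4*w^2 + 4*w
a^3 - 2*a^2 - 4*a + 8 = (a - 2)^2*(a + 2)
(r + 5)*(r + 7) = r^2 + 12*r + 35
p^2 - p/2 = p*(p - 1/2)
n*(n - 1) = n^2 - n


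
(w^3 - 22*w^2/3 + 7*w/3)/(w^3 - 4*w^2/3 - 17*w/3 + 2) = w*(w - 7)/(w^2 - w - 6)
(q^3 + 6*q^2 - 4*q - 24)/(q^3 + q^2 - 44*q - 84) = (q - 2)/(q - 7)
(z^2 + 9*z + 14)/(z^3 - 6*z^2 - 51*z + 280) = (z + 2)/(z^2 - 13*z + 40)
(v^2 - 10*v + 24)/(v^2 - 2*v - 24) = (v - 4)/(v + 4)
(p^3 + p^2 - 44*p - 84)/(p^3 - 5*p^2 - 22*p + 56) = (p^2 + 8*p + 12)/(p^2 + 2*p - 8)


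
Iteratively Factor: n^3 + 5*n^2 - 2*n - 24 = (n + 3)*(n^2 + 2*n - 8) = (n - 2)*(n + 3)*(n + 4)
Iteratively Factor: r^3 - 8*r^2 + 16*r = (r)*(r^2 - 8*r + 16) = r*(r - 4)*(r - 4)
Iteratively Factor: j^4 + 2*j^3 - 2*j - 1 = (j + 1)*(j^3 + j^2 - j - 1) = (j + 1)^2*(j^2 - 1) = (j - 1)*(j + 1)^2*(j + 1)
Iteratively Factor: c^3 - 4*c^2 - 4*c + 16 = (c + 2)*(c^2 - 6*c + 8) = (c - 4)*(c + 2)*(c - 2)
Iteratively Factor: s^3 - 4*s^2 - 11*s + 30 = (s - 2)*(s^2 - 2*s - 15) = (s - 5)*(s - 2)*(s + 3)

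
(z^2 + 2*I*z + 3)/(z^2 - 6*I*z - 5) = (z + 3*I)/(z - 5*I)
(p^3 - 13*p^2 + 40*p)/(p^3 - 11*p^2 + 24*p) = (p - 5)/(p - 3)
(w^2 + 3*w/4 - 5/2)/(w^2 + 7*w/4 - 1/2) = (4*w - 5)/(4*w - 1)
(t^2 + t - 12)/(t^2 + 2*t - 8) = (t - 3)/(t - 2)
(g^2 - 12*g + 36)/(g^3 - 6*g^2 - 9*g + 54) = (g - 6)/(g^2 - 9)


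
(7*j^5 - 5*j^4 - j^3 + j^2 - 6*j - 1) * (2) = 14*j^5 - 10*j^4 - 2*j^3 + 2*j^2 - 12*j - 2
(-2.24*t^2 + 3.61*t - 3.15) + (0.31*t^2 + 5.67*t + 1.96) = -1.93*t^2 + 9.28*t - 1.19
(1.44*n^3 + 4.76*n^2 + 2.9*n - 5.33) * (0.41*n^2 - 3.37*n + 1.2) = 0.5904*n^5 - 2.9012*n^4 - 13.1242*n^3 - 6.2463*n^2 + 21.4421*n - 6.396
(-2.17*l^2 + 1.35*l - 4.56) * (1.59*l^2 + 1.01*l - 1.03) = -3.4503*l^4 - 0.0451999999999999*l^3 - 3.6518*l^2 - 5.9961*l + 4.6968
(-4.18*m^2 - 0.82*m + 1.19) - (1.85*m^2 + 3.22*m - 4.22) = -6.03*m^2 - 4.04*m + 5.41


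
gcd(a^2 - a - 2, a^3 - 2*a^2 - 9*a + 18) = a - 2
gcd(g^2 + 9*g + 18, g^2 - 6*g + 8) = 1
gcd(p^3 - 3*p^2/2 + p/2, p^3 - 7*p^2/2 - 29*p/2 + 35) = 1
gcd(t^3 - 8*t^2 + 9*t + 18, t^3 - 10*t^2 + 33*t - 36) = t - 3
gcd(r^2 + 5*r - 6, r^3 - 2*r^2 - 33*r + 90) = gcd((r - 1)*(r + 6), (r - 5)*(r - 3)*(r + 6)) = r + 6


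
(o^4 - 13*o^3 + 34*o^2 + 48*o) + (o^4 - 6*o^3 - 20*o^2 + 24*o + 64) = 2*o^4 - 19*o^3 + 14*o^2 + 72*o + 64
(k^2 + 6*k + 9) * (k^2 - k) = k^4 + 5*k^3 + 3*k^2 - 9*k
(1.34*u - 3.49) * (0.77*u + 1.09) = 1.0318*u^2 - 1.2267*u - 3.8041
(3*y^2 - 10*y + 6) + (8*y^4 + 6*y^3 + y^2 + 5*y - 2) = 8*y^4 + 6*y^3 + 4*y^2 - 5*y + 4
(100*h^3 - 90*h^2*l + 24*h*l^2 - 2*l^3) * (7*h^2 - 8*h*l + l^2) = 700*h^5 - 1430*h^4*l + 988*h^3*l^2 - 296*h^2*l^3 + 40*h*l^4 - 2*l^5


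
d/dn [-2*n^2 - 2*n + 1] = -4*n - 2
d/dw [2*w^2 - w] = 4*w - 1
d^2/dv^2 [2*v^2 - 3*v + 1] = 4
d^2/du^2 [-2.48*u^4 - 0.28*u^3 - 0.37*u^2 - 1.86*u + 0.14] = -29.76*u^2 - 1.68*u - 0.74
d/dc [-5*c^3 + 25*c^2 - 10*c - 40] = -15*c^2 + 50*c - 10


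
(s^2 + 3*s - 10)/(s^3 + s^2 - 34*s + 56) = (s + 5)/(s^2 + 3*s - 28)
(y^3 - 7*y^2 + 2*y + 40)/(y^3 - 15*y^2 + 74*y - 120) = (y + 2)/(y - 6)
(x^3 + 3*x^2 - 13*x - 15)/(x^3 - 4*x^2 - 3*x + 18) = (x^2 + 6*x + 5)/(x^2 - x - 6)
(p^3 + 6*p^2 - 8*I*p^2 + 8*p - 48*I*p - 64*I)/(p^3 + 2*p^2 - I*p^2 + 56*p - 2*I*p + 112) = (p + 4)/(p + 7*I)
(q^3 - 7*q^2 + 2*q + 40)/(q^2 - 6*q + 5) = (q^2 - 2*q - 8)/(q - 1)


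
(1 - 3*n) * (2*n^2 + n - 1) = -6*n^3 - n^2 + 4*n - 1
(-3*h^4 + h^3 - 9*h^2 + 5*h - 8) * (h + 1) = -3*h^5 - 2*h^4 - 8*h^3 - 4*h^2 - 3*h - 8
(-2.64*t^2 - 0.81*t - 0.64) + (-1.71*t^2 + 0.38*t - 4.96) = -4.35*t^2 - 0.43*t - 5.6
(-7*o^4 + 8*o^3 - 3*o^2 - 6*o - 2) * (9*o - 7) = -63*o^5 + 121*o^4 - 83*o^3 - 33*o^2 + 24*o + 14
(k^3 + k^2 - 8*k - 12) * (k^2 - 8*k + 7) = k^5 - 7*k^4 - 9*k^3 + 59*k^2 + 40*k - 84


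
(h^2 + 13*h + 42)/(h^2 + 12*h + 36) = (h + 7)/(h + 6)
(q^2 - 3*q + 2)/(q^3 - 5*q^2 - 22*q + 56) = (q - 1)/(q^2 - 3*q - 28)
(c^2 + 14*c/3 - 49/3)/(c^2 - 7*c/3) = (c + 7)/c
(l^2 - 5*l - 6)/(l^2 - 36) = (l + 1)/(l + 6)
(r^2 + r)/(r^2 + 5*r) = (r + 1)/(r + 5)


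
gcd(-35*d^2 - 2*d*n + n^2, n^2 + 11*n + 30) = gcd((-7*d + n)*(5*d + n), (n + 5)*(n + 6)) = 1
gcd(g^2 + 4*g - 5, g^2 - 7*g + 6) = g - 1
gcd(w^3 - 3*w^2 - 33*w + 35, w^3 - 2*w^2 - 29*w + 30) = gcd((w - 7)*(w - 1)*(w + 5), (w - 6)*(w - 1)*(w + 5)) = w^2 + 4*w - 5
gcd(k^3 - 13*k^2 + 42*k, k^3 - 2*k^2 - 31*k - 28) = k - 7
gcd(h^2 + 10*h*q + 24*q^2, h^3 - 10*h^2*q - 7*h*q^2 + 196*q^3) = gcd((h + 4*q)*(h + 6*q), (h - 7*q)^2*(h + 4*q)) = h + 4*q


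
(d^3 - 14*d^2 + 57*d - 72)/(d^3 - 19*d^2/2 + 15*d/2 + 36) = 2*(d - 3)/(2*d + 3)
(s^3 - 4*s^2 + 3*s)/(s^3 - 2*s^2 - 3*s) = (s - 1)/(s + 1)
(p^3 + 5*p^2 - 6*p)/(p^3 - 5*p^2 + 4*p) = (p + 6)/(p - 4)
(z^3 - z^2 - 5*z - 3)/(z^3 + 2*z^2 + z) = (z - 3)/z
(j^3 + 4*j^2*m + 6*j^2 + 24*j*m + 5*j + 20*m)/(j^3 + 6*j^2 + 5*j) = (j + 4*m)/j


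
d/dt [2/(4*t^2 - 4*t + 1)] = 8*(1 - 2*t)/(4*t^2 - 4*t + 1)^2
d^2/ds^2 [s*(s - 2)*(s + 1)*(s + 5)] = 12*s^2 + 24*s - 14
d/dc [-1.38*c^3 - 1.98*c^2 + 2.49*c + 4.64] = -4.14*c^2 - 3.96*c + 2.49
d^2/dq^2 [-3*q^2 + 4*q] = -6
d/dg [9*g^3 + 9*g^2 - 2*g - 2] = 27*g^2 + 18*g - 2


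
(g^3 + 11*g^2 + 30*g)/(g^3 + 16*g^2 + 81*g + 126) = g*(g + 5)/(g^2 + 10*g + 21)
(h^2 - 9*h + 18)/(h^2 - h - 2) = (-h^2 + 9*h - 18)/(-h^2 + h + 2)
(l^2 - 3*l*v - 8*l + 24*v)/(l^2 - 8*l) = (l - 3*v)/l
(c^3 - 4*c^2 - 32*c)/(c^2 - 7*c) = (c^2 - 4*c - 32)/(c - 7)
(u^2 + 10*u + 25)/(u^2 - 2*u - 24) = (u^2 + 10*u + 25)/(u^2 - 2*u - 24)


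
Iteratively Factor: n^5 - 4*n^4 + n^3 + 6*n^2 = (n - 3)*(n^4 - n^3 - 2*n^2) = n*(n - 3)*(n^3 - n^2 - 2*n) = n*(n - 3)*(n + 1)*(n^2 - 2*n) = n^2*(n - 3)*(n + 1)*(n - 2)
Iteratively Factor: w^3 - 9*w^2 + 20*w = (w)*(w^2 - 9*w + 20) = w*(w - 5)*(w - 4)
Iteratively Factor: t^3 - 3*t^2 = (t)*(t^2 - 3*t) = t^2*(t - 3)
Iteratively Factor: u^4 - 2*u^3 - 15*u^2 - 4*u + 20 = (u + 2)*(u^3 - 4*u^2 - 7*u + 10) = (u - 5)*(u + 2)*(u^2 + u - 2) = (u - 5)*(u - 1)*(u + 2)*(u + 2)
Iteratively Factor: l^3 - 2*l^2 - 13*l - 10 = (l + 2)*(l^2 - 4*l - 5) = (l - 5)*(l + 2)*(l + 1)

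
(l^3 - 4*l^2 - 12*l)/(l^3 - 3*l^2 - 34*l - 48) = l*(l - 6)/(l^2 - 5*l - 24)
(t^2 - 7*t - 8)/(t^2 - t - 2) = (t - 8)/(t - 2)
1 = 1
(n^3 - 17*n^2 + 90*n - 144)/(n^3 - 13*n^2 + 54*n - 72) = (n - 8)/(n - 4)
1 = 1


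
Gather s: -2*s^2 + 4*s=-2*s^2 + 4*s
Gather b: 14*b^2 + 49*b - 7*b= 14*b^2 + 42*b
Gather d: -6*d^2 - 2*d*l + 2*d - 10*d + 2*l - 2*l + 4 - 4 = -6*d^2 + d*(-2*l - 8)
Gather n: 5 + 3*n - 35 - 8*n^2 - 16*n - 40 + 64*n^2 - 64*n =56*n^2 - 77*n - 70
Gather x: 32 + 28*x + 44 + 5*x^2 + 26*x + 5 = 5*x^2 + 54*x + 81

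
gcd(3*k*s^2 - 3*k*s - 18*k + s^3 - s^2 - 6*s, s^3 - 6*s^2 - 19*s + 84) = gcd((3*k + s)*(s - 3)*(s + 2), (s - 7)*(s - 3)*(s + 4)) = s - 3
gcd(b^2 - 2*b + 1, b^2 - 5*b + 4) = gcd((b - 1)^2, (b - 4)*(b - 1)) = b - 1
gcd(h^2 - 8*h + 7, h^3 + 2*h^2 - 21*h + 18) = h - 1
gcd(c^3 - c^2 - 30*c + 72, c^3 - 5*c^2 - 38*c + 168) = c^2 + 2*c - 24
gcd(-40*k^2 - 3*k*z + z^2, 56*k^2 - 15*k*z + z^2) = -8*k + z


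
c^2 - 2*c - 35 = (c - 7)*(c + 5)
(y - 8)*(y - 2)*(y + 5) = y^3 - 5*y^2 - 34*y + 80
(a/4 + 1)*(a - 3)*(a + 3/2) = a^3/4 + 5*a^2/8 - 21*a/8 - 9/2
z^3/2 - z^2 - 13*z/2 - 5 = (z/2 + 1)*(z - 5)*(z + 1)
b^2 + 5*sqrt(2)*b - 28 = (b - 2*sqrt(2))*(b + 7*sqrt(2))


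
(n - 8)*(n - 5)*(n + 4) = n^3 - 9*n^2 - 12*n + 160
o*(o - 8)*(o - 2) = o^3 - 10*o^2 + 16*o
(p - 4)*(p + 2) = p^2 - 2*p - 8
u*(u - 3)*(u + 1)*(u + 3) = u^4 + u^3 - 9*u^2 - 9*u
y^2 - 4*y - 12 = (y - 6)*(y + 2)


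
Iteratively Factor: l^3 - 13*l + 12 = (l - 1)*(l^2 + l - 12) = (l - 1)*(l + 4)*(l - 3)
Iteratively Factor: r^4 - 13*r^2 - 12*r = (r + 3)*(r^3 - 3*r^2 - 4*r) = (r - 4)*(r + 3)*(r^2 + r) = (r - 4)*(r + 1)*(r + 3)*(r)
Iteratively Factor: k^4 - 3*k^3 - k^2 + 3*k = (k - 1)*(k^3 - 2*k^2 - 3*k) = k*(k - 1)*(k^2 - 2*k - 3) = k*(k - 1)*(k + 1)*(k - 3)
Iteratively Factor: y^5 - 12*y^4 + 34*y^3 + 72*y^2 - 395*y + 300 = (y - 1)*(y^4 - 11*y^3 + 23*y^2 + 95*y - 300) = (y - 5)*(y - 1)*(y^3 - 6*y^2 - 7*y + 60) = (y - 5)^2*(y - 1)*(y^2 - y - 12) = (y - 5)^2*(y - 1)*(y + 3)*(y - 4)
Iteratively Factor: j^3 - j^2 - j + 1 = (j - 1)*(j^2 - 1) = (j - 1)^2*(j + 1)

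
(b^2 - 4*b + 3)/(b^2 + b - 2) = (b - 3)/(b + 2)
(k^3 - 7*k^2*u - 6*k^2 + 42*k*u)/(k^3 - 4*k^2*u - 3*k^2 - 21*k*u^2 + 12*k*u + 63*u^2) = k*(k - 6)/(k^2 + 3*k*u - 3*k - 9*u)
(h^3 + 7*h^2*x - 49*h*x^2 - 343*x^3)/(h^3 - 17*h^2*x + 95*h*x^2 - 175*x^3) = (h^2 + 14*h*x + 49*x^2)/(h^2 - 10*h*x + 25*x^2)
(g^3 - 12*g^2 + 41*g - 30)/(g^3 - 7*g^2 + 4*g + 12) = (g^2 - 6*g + 5)/(g^2 - g - 2)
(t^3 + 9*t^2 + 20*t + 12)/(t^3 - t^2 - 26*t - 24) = (t^2 + 8*t + 12)/(t^2 - 2*t - 24)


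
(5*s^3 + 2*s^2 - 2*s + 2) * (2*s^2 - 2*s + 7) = 10*s^5 - 6*s^4 + 27*s^3 + 22*s^2 - 18*s + 14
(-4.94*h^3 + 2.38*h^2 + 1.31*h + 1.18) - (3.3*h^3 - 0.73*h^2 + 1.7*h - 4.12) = -8.24*h^3 + 3.11*h^2 - 0.39*h + 5.3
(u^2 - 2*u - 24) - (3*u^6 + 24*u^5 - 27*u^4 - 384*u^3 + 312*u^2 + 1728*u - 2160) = -3*u^6 - 24*u^5 + 27*u^4 + 384*u^3 - 311*u^2 - 1730*u + 2136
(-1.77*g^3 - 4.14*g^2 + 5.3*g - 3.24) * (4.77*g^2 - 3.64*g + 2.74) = -8.4429*g^5 - 13.305*g^4 + 35.5008*g^3 - 46.0904*g^2 + 26.3156*g - 8.8776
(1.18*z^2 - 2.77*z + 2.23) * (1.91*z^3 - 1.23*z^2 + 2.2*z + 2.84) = 2.2538*z^5 - 6.7421*z^4 + 10.2624*z^3 - 5.4857*z^2 - 2.9608*z + 6.3332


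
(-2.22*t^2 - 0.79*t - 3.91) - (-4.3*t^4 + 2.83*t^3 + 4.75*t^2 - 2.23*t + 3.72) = 4.3*t^4 - 2.83*t^3 - 6.97*t^2 + 1.44*t - 7.63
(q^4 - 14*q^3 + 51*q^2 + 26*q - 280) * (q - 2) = q^5 - 16*q^4 + 79*q^3 - 76*q^2 - 332*q + 560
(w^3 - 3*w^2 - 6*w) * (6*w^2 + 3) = 6*w^5 - 18*w^4 - 33*w^3 - 9*w^2 - 18*w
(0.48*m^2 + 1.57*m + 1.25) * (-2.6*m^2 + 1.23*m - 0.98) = -1.248*m^4 - 3.4916*m^3 - 1.7893*m^2 - 0.00109999999999988*m - 1.225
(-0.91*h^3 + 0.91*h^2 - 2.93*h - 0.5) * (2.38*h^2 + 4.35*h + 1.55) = -2.1658*h^5 - 1.7927*h^4 - 4.4254*h^3 - 12.525*h^2 - 6.7165*h - 0.775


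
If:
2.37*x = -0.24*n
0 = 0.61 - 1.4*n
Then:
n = 0.44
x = -0.04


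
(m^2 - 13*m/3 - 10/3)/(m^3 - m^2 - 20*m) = (m + 2/3)/(m*(m + 4))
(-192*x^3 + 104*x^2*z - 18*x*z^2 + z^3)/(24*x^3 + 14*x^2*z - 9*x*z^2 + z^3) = (-8*x + z)/(x + z)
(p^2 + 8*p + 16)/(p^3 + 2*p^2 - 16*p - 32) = (p + 4)/(p^2 - 2*p - 8)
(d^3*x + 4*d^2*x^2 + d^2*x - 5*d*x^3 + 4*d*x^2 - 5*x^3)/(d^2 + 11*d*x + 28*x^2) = x*(d^3 + 4*d^2*x + d^2 - 5*d*x^2 + 4*d*x - 5*x^2)/(d^2 + 11*d*x + 28*x^2)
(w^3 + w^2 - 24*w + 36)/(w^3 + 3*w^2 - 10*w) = (w^2 + 3*w - 18)/(w*(w + 5))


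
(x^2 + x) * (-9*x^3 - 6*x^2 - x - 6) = -9*x^5 - 15*x^4 - 7*x^3 - 7*x^2 - 6*x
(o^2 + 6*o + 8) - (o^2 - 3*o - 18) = 9*o + 26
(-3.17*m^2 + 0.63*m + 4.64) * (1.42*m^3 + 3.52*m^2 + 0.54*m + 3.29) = -4.5014*m^5 - 10.2638*m^4 + 7.0946*m^3 + 6.2437*m^2 + 4.5783*m + 15.2656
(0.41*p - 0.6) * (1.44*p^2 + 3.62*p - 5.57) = 0.5904*p^3 + 0.6202*p^2 - 4.4557*p + 3.342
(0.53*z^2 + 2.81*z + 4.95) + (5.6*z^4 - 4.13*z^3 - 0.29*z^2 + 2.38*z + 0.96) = 5.6*z^4 - 4.13*z^3 + 0.24*z^2 + 5.19*z + 5.91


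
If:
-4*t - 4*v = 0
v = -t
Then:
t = -v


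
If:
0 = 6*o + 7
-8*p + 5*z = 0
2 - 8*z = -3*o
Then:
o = -7/6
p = -15/128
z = -3/16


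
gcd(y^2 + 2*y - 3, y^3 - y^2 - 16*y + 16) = y - 1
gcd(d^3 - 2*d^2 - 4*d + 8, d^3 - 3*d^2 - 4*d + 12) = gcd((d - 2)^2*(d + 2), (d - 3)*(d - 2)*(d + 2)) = d^2 - 4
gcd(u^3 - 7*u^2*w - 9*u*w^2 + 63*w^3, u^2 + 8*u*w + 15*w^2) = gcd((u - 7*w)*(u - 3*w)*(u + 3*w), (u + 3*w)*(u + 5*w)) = u + 3*w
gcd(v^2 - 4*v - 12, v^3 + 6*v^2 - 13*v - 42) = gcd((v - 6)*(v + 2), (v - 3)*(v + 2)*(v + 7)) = v + 2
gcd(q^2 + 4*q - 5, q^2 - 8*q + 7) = q - 1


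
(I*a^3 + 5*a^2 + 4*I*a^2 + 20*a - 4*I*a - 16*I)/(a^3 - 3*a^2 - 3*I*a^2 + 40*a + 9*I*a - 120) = (I*a^3 + a^2*(5 + 4*I) + 4*a*(5 - I) - 16*I)/(a^3 - 3*a^2*(1 + I) + a*(40 + 9*I) - 120)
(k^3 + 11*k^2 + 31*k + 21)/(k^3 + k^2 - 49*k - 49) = (k + 3)/(k - 7)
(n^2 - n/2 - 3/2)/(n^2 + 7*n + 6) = (n - 3/2)/(n + 6)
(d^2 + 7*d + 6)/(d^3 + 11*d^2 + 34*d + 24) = 1/(d + 4)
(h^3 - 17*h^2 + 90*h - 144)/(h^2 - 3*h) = h - 14 + 48/h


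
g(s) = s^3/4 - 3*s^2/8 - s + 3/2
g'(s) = 3*s^2/4 - 3*s/4 - 1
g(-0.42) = 1.84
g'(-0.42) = -0.55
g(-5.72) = -51.84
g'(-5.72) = 27.83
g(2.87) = 1.45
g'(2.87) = 3.03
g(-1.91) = 0.30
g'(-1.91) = 3.17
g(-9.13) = -210.89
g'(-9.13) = 68.37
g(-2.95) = -5.23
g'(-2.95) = 7.74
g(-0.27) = 1.74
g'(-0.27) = -0.74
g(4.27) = 9.86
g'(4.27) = 9.47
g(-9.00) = -202.12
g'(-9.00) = 66.50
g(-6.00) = -60.00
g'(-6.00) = 30.50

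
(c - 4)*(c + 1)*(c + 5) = c^3 + 2*c^2 - 19*c - 20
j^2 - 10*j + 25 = (j - 5)^2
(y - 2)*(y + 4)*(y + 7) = y^3 + 9*y^2 + 6*y - 56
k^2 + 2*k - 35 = (k - 5)*(k + 7)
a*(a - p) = a^2 - a*p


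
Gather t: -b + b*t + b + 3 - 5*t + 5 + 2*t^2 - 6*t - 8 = 2*t^2 + t*(b - 11)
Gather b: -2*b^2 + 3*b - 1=-2*b^2 + 3*b - 1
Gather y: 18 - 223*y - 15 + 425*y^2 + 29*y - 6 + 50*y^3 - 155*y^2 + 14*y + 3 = 50*y^3 + 270*y^2 - 180*y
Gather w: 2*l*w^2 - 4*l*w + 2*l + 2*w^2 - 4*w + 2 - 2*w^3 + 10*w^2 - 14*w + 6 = 2*l - 2*w^3 + w^2*(2*l + 12) + w*(-4*l - 18) + 8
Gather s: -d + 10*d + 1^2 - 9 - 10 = 9*d - 18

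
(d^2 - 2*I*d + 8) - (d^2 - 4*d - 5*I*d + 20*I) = 4*d + 3*I*d + 8 - 20*I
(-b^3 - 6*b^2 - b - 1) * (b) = -b^4 - 6*b^3 - b^2 - b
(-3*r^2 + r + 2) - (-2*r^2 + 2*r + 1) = -r^2 - r + 1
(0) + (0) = 0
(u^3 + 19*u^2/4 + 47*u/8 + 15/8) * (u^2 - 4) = u^5 + 19*u^4/4 + 15*u^3/8 - 137*u^2/8 - 47*u/2 - 15/2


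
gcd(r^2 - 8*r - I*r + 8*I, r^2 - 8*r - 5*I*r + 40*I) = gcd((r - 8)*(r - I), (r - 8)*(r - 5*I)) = r - 8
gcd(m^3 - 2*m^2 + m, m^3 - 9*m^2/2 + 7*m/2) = m^2 - m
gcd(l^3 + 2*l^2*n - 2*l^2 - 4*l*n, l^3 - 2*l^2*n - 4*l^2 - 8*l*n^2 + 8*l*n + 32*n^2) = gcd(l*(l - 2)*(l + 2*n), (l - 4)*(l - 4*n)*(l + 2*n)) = l + 2*n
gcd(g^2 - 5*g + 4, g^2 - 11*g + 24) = 1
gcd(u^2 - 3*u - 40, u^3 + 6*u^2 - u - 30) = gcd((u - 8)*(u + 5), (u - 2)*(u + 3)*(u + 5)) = u + 5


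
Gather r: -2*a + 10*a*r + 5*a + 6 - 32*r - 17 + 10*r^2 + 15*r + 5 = 3*a + 10*r^2 + r*(10*a - 17) - 6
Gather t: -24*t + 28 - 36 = -24*t - 8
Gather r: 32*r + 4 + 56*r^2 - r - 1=56*r^2 + 31*r + 3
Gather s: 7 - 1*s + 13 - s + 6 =26 - 2*s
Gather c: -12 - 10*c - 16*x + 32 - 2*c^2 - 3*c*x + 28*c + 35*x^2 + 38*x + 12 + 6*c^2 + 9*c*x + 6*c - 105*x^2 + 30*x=4*c^2 + c*(6*x + 24) - 70*x^2 + 52*x + 32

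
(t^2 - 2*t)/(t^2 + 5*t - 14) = t/(t + 7)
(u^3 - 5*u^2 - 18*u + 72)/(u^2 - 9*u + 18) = u + 4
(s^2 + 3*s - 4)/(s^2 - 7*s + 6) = (s + 4)/(s - 6)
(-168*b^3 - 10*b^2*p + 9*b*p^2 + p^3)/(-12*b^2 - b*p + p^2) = (42*b^2 + 13*b*p + p^2)/(3*b + p)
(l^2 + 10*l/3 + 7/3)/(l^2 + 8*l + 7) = (l + 7/3)/(l + 7)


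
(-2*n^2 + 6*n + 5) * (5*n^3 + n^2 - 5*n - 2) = -10*n^5 + 28*n^4 + 41*n^3 - 21*n^2 - 37*n - 10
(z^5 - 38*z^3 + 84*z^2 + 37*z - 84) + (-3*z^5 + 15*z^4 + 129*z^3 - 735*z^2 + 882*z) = -2*z^5 + 15*z^4 + 91*z^3 - 651*z^2 + 919*z - 84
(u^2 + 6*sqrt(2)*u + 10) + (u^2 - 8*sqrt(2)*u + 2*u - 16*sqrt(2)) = 2*u^2 - 2*sqrt(2)*u + 2*u - 16*sqrt(2) + 10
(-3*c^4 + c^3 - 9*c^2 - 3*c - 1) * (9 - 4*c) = 12*c^5 - 31*c^4 + 45*c^3 - 69*c^2 - 23*c - 9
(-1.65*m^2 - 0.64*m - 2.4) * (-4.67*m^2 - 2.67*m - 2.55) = 7.7055*m^4 + 7.3943*m^3 + 17.1243*m^2 + 8.04*m + 6.12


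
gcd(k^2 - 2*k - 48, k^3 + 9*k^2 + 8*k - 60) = k + 6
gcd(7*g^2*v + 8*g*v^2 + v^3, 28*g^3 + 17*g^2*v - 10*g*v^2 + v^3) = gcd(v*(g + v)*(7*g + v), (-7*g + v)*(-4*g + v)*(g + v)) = g + v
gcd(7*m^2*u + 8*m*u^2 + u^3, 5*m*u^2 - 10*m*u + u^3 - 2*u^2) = u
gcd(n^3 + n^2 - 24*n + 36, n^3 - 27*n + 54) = n^2 + 3*n - 18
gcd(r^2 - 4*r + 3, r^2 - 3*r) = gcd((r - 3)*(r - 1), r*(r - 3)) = r - 3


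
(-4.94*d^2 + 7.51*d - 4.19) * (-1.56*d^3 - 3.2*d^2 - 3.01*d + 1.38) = 7.7064*d^5 + 4.0924*d^4 - 2.6262*d^3 - 16.0143*d^2 + 22.9757*d - 5.7822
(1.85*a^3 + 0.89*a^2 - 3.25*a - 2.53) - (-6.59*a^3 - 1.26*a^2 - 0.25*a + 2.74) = 8.44*a^3 + 2.15*a^2 - 3.0*a - 5.27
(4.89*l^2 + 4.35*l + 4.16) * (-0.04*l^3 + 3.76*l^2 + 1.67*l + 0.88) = -0.1956*l^5 + 18.2124*l^4 + 24.3559*l^3 + 27.2093*l^2 + 10.7752*l + 3.6608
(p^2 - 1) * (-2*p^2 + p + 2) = -2*p^4 + p^3 + 4*p^2 - p - 2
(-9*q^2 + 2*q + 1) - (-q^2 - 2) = -8*q^2 + 2*q + 3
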